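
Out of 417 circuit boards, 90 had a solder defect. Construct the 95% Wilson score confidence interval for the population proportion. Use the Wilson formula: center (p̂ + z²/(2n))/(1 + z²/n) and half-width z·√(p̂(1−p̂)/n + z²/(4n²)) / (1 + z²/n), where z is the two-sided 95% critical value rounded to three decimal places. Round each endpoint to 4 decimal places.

(0.1790, 0.2578)

p̂ = 90/417 = 0.21583; z = 1.960, so z² = 3.841600.
Denominator 1 + z²/n = 1 + 3.841600/417 = 1.009212.
Center = (0.21583 + 0.004606)/1.009212 = 0.21842.
Radicand: p̂(1−p̂)/n + z²/(4n²) = 0.000405865 + 0.000005523 = 0.000411388.
Half-width = z·√(radicand)/denom = 1.960·0.020283/1.009212 = 0.03939.
CI: 0.21842 ± 0.03939 = (0.1790, 0.2578).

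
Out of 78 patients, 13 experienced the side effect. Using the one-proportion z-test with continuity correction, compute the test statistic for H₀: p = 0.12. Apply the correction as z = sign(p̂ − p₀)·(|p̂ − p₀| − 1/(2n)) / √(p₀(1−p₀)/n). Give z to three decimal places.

z = 1.094

With x = 13 successes in n = 78, p̂ = 0.16667. p̂ − p₀ = 0.046667.
Continuity correction 1/(2n) = 1/156 = 0.006410.
Corrected numerator: |0.046667| − 0.006410 = 0.040257.
SE₀ = √(0.12·0.88/78) = 0.036795.
z = (+)0.040257/0.036795 = 1.094.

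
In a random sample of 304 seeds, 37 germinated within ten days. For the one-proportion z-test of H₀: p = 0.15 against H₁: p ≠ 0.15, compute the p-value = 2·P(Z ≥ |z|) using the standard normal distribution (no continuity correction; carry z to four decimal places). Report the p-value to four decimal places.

p-value = 0.1672

p̂ = 37/304 = 0.12171.
Null standard error: √(0.15·0.85/304) = √0.000419408 = 0.020479.
z = (p̂ − p₀)/SE = (37/304 − 0.15)/0.020479 ≈ -1.3814.
From the standard normal, 2·P(Z ≥ |z|) = 0.1672.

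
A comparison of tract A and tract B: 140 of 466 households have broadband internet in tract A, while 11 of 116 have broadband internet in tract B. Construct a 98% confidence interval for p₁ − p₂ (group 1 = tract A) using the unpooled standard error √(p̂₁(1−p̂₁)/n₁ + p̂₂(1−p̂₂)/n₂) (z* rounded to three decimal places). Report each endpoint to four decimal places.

(0.1253, 0.2859)

p̂₁ = 0.30043, p̂₂ = 0.09483, so the observed difference is 0.20560.
SE = √(0.000451012 + 0.000739960) = √0.001190972 = 0.034510.
z* = 2.326 at the 98% level. Margin of error = 0.08027.
So the interval runs from 0.1253 to 0.2859.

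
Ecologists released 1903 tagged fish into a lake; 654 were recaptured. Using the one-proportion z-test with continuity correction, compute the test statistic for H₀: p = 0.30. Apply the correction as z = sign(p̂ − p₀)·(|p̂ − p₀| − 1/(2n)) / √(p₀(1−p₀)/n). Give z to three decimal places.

p̂ = 654/1903 = 0.34367. p̂ − p₀ = 0.043668.
1/(2n) = 0.000263.
Corrected numerator: |0.043668| − 0.000263 = 0.043405.
Null standard error: √(0.30·0.70/1903) = √0.000110352 = 0.010505.
z = (+)0.043405/0.010505 = 4.132.

z = 4.132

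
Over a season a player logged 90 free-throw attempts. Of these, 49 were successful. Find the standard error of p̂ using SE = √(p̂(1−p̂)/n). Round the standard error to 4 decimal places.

SE = 0.0525

The sample proportion is 49/90 = 0.54444.
p̂(1−p̂) = 0.54444·0.45556 = 0.248025.
Dividing by n and taking the root: √0.002755833 = 0.0525.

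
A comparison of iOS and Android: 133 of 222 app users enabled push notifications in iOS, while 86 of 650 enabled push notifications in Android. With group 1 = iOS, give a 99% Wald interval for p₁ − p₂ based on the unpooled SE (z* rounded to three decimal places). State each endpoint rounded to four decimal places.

(0.3754, 0.5582)

p̂₁ = 133/222 = 0.59910, p̂₂ = 86/650 = 0.13231; p̂₁ − p̂₂ = 0.46679.
SE = √(0.001081889 + 0.000176619) = √0.001258508 = 0.035475.
z* = 2.576 at the 99% level. Margin = 2.576·0.035475 = 0.09138.
Interval: 0.46679 ± 0.09138 → (0.3754, 0.5582).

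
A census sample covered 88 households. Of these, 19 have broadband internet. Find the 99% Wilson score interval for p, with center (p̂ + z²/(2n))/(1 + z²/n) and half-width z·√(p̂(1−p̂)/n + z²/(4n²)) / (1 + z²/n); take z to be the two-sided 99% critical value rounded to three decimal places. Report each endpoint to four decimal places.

(0.1251, 0.3466)

p̂ = 19/88 = 0.21591; z = 2.576, so z² = 6.635776.
1 + z²/n = 1.075407.
Center = (0.21591 + 0.037703)/1.075407 = 0.23583.
Radicand: p̂(1−p̂)/n + z²/(4n²) = 0.001923777 + 0.000214223 = 0.002138000.
Half-width = z·√(radicand)/denom = 2.576·0.046239/1.075407 = 0.11076.
So the interval runs from 0.1251 to 0.3466.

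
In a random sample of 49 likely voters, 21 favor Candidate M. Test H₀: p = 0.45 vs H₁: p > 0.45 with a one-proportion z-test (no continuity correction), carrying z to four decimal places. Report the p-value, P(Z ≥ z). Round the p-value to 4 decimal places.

p-value = 0.6185

Sample proportion p̂ = 21/49 = 0.42857.
Under H₀, SE = √(p₀(1−p₀)/n) = √(0.45·0.55/49) = √0.005051020 = 0.071071.
z = (p̂ − p₀)/SE = (21/49 − 0.45)/0.071071 ≈ -0.3015.
From the standard normal, P(Z ≥ z) = 0.6185.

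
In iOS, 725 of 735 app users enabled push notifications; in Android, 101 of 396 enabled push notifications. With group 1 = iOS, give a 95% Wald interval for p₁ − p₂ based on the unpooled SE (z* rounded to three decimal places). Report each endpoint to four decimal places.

(0.6876, 0.7751)

p̂₁ = 0.98639, p̂₂ = 0.25505, so the observed difference is 0.73134.
Unpooled SE = √(p̂₁(1−p̂₁)/n₁ + p̂₂(1−p̂₂)/n₂) = √(0.000018259 + 0.000479797) = 0.022317.
For 95% confidence, z* = 1.960. Margin of error = 0.04374.
Interval: 0.73134 ± 0.04374 → (0.6876, 0.7751).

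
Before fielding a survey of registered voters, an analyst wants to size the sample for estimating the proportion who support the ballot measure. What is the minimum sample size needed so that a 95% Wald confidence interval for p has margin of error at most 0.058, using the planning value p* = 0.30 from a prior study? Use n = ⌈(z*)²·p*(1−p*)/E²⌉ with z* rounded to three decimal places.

n = 240

The 95% critical value is z* = 1.960.
p*(1−p*) = 0.2100.
Required n before rounding: 3.841600 × 0.2100 / 0.058² = 239.815.
⌈239.815⌉ = 240.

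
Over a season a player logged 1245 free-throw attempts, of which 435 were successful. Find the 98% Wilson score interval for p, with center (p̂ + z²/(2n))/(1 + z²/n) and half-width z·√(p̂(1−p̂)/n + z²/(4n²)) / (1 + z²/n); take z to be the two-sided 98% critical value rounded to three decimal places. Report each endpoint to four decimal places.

(0.3187, 0.3814)

Here p̂ = 435/1245 = 0.34940 and z = 2.326 (z² = 5.410276).
1 + z²/n = 1.004346.
Center = (0.34940 + 0.002173)/1.004346 = 0.35005.
Radicand: p̂(1−p̂)/n + z²/(4n²) = 0.000182585 + 0.000000873 = 0.000183458.
Half-width = 2.326·√0.000183458/1.004346 = 0.03137.
CI: 0.35005 ± 0.03137 = (0.3187, 0.3814).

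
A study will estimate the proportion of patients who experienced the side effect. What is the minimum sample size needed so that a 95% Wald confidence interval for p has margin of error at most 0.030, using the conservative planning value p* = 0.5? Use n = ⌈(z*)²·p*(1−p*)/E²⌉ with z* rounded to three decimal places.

n = 1068

For 95% confidence, z* = 1.960.
p*(1−p*) = 0.2500.
(z*)²·p*(1−p*)/E² = 3.841600·0.2500/0.000900 = 1067.111.
Rounding up, n = 1068.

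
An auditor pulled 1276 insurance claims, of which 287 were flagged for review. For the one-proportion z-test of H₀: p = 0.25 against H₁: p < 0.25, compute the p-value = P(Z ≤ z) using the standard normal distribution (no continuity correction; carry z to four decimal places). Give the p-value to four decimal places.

Sample proportion p̂ = 287/1276 = 0.22492.
Null standard error: √(0.25·0.75/1276) = √0.000146944 = 0.012122.
Test statistic (full precision, shown to 4 dp): z = (287/1276 − 0.25)/SE₀ ≈ -2.0688.
From the standard normal, P(Z ≤ z) = 0.0193.

p-value = 0.0193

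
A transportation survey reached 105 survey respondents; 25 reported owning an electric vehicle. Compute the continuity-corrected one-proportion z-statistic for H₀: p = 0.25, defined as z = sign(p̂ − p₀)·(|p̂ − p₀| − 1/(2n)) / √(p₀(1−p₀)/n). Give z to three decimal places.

z = -0.169

With x = 25 successes in n = 105, p̂ = 0.23810. p̂ − p₀ = -0.011905.
1/(2n) = 0.004762.
Corrected numerator: |-0.011905| − 0.004762 = 0.007143.
SE₀ = √(0.25·0.75/105) = 0.042258.
z = (−)0.007143/0.042258 = -0.169.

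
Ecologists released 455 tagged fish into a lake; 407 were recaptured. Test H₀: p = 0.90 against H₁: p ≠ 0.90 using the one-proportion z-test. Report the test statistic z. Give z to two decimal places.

z = -0.39

With x = 407 successes in n = 455, p̂ = 0.89451.
Null standard error: √(0.90·0.10/455) = √0.000197802 = 0.014064.
Test statistic: z = -0.00549/0.014064 = -0.39.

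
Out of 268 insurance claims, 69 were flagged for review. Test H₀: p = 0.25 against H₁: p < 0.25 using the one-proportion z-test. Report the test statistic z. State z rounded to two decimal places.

Sample proportion p̂ = 69/268 = 0.25746.
SE₀ = √(0.25·0.75/268) = 0.026450.
z = (0.25746 − 0.25)/0.026450 = 0.00746/0.026450 = 0.28.

z = 0.28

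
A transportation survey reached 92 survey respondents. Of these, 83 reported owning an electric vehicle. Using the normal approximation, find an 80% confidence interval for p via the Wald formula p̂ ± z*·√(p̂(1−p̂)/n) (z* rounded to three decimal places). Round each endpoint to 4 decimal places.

(0.8625, 0.9419)

With x = 83 successes in n = 92, p̂ = 0.90217.
SE = √(p̂(1−p̂)/n) = √(0.088256/92) = 0.030973.
The 80% critical value is z* = 1.282.
Margin of error: 1.282 × 0.030973 = 0.03971.
So the interval runs from 0.8625 to 0.9419.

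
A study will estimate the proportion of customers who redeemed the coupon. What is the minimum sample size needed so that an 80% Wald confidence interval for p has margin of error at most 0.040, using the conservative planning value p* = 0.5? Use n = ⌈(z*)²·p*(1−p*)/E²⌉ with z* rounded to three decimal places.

For 80% confidence, z* = 1.282.
p*(1−p*) = 0.2500.
(z*)²·p*(1−p*)/E² = 1.643524·0.2500/0.001600 = 256.801.
Rounding up, n = 257.

n = 257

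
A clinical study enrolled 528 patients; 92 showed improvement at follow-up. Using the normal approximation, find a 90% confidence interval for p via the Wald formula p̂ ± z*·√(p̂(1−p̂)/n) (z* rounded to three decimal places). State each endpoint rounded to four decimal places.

(0.1471, 0.2014)

With x = 92 successes in n = 528, p̂ = 0.17424.
SE = √(p̂(1−p̂)/n) = √(0.143882/528) = 0.016508.
z* = 1.645 at the 90% level.
Margin of error: 1.645 × 0.016508 = 0.02716.
So the interval runs from 0.1471 to 0.2014.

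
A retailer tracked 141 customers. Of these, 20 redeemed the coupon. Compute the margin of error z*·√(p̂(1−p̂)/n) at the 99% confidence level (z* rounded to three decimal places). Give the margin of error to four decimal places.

ME = 0.0757

The sample proportion is 20/141 = 0.14184.
SE = √(p̂(1−p̂)/n) = √(0.121724/141) = 0.029382.
z* = 2.576 at the 99% level.
Margin of error = z*·SE = 2.576 × 0.029382 = 0.0757.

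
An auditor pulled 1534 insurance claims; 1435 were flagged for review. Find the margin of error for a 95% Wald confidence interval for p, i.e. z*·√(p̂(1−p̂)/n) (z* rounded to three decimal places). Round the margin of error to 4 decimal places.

ME = 0.0123

p̂ = 1435/1534 = 0.93546.
Standard error of p̂: √(0.060372/1534) = √0.000039356 = 0.006273.
The 95% critical value is z* = 1.960.
Margin of error = z*·SE = 1.960 × 0.006273 = 0.0123.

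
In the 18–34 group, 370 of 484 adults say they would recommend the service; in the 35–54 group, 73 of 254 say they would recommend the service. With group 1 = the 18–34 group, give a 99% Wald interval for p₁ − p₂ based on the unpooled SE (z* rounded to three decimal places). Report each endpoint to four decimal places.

(0.3886, 0.5655)

p̂₁ = 0.76446, p̂₂ = 0.28740, so the observed difference is 0.47706.
Unpooled SE = √(p̂₁(1−p̂₁)/n₁ + p̂₂(1−p̂₂)/n₂) = √(0.000372024 + 0.000806307) = 0.034327.
For 99% confidence, z* = 2.576. Margin = 2.576·0.034327 = 0.08843.
CI: 0.47706 ± 0.08843 = (0.3886, 0.5655).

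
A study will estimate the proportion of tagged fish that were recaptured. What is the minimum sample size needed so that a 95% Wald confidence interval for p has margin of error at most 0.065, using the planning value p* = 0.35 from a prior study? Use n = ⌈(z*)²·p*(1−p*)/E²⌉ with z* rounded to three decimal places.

For 95% confidence, z* = 1.960.
p*(1−p*) = 0.35·0.65 = 0.2275.
(z*)²·p*(1−p*)/E² = 3.841600·0.2275/0.004225 = 206.855.
⌈206.855⌉ = 207.

n = 207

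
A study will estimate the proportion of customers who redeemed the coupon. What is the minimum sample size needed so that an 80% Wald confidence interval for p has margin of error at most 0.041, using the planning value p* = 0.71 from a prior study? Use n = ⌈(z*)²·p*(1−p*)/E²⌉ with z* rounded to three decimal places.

z* = 1.282 at the 80% level.
p*(1−p*) = 0.2059.
(z*)²·p*(1−p*)/E² = 1.643524·0.2059/0.001681 = 201.310.
⌈201.310⌉ = 202.

n = 202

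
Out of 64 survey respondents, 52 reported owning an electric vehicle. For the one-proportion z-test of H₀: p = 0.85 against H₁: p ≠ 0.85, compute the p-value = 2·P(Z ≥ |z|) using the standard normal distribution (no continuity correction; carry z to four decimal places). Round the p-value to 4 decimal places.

p-value = 0.4008

With x = 52 successes in n = 64, p̂ = 0.81250.
Under H₀, SE = √(p₀(1−p₀)/n) = √(0.85·0.15/64) = √0.001992188 = 0.044634.
Test statistic (full precision, shown to 4 dp): z = (52/64 − 0.85)/SE₀ ≈ -0.8402.
From the standard normal, 2·P(Z ≥ |z|) = 0.4008.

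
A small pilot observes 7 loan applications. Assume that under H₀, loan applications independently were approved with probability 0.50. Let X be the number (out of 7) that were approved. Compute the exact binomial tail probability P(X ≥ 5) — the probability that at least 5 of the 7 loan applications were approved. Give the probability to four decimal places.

X is binomial with n = 7 and p = 0.50.
P(X ≥ 5) = C(7,5)·0.50^5·0.50^2 + C(7,6)·0.50^6·0.50^1 + C(7,7)·0.50^7·0.50^0.
= 0.164062 + 0.054688 + 0.007812 = 0.2266.

P = 0.2266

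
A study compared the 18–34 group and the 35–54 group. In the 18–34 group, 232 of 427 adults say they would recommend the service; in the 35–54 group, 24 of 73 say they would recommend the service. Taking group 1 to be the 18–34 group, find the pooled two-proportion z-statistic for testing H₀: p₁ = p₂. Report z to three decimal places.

z = 3.389

Sample proportions: p̂₁ = 232/427 = 0.54333 and p̂₂ = 24/73 = 0.32877.
Pooling: p̂ = 256/500 = 0.51200.
Pooled SE = √[0.2498560·0.01604055] ≈ 0.063307.
z = (p̂₁ − p̂₂)/SE = (0.54333 − 0.32877)/0.063307 = 0.21456/0.063307 = 3.389.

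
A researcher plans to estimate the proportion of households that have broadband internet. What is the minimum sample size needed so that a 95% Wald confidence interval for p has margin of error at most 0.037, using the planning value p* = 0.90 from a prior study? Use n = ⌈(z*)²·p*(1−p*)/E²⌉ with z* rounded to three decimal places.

n = 253

z* = 1.960 at the 95% level.
p*(1−p*) = 0.90·0.10 = 0.0900.
(z*)²·p*(1−p*)/E² = 3.841600·0.0900/0.001369 = 252.552.
⌈252.552⌉ = 253.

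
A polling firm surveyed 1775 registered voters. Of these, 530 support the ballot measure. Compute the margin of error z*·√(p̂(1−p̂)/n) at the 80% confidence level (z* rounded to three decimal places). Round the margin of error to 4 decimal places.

p̂ = 530/1775 = 0.29859.
SE(p̂) = √(0.29859·0.70141/1775) = 0.010862.
z* = 1.282 at the 80% level.
Margin of error = z*·SE = 1.282 × 0.010862 = 0.0139.

ME = 0.0139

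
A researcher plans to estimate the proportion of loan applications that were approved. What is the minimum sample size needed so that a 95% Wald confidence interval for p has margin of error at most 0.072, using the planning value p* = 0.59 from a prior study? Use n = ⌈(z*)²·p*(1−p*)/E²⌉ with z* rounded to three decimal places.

z* = 1.960 at the 95% level.
p*(1−p*) = 0.59·0.41 = 0.2419.
Required n before rounding: 3.841600 × 0.2419 / 0.072² = 179.260.
Rounding up, n = 180.

n = 180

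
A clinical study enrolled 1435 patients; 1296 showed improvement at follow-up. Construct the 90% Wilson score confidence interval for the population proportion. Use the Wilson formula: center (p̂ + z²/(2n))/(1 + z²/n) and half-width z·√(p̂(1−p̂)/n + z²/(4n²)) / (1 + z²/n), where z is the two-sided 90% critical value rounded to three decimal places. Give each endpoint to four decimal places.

(0.8895, 0.9152)

Here p̂ = 1296/1435 = 0.90314 and z = 1.645 (z² = 2.706025).
1 + z²/n = 1.001886.
Center = (0.90314 + 0.000943)/1.001886 = 0.90238.
Radicand: p̂(1−p̂)/n + z²/(4n²) = 0.000060963 + 0.000000329 = 0.000061292.
Half-width = z·√(radicand)/denom = 1.645·0.007829/1.001886 = 0.01285.
CI: 0.90238 ± 0.01285 = (0.8895, 0.9152).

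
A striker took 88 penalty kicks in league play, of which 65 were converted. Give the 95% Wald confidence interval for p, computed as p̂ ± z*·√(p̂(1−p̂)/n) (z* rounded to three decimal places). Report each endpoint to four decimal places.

(0.6468, 0.8304)

With x = 65 successes in n = 88, p̂ = 0.73864.
SE = √(p̂(1−p̂)/n) = √(0.193053/88) = 0.046838.
The 95% critical value is z* = 1.960.
Margin = 1.960·0.046838 = 0.09180.
CI: 0.73864 ± 0.09180 = (0.6468, 0.8304).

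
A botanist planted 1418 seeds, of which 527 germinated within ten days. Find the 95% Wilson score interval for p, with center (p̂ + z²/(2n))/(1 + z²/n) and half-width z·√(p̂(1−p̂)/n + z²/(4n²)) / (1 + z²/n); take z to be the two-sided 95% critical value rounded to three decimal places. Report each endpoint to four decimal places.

(0.3469, 0.3971)

p̂ = 527/1418 = 0.37165; z = 1.960, so z² = 3.841600.
Denominator 1 + z²/n = 1 + 3.841600/1418 = 1.002709.
Adjusted center: (0.37165 + z²/(2n))/1.002709 = 0.37200.
Radicand: p̂(1−p̂)/n + z²/(4n²) = 0.000164687 + 0.000000478 = 0.000165165.
Half-width = 1.960·√0.000165165/1.002709 = 0.02512.
CI: 0.37200 ± 0.02512 = (0.3469, 0.3971).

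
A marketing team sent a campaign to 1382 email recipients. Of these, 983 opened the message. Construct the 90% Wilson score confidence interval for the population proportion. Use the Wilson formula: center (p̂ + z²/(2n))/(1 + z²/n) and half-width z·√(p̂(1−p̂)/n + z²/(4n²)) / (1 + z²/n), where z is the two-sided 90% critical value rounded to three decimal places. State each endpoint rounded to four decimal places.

p̂ = 983/1382 = 0.71129; z = 1.645, so z² = 2.706025.
Denominator 1 + z²/n = 1 + 2.706025/1382 = 1.001958.
Center = (0.71129 + 0.000979)/1.001958 = 0.71088.
Radicand: p̂(1−p̂)/n + z²/(4n²) = 0.000148594 + 0.000000354 = 0.000148948.
Half-width = 1.645·√0.000148948/1.001958 = 0.02004.
Interval: 0.71088 ± 0.02004 → (0.6908, 0.7309).

(0.6908, 0.7309)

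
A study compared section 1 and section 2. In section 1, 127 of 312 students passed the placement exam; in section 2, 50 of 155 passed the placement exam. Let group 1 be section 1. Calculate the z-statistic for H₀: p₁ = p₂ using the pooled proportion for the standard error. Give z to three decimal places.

z = 1.772

Sample proportions: p̂₁ = 127/312 = 0.40705 and p̂₂ = 50/155 = 0.32258.
Pooled p̂ = (127+50)/(312+155) = 177/467 = 0.37901.
Pooled SE = √[0.2353626·0.00965674] ≈ 0.047674.
z = 0.08447/0.047674 = 1.772.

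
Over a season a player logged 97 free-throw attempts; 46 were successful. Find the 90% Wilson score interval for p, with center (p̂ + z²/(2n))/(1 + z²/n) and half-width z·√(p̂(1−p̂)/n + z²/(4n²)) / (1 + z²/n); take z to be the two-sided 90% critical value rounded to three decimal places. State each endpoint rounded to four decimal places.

(0.3927, 0.5572)

Here p̂ = 46/97 = 0.47423 and z = 1.645 (z² = 2.706025).
Denominator 1 + z²/n = 1 + 2.706025/97 = 1.027897.
Adjusted center: (0.47423 + z²/(2n))/1.027897 = 0.47493.
Radicand: p̂(1−p̂)/n + z²/(4n²) = 0.002570472 + 0.000071900 = 0.002642372.
Half-width = z·√(radicand)/denom = 1.645·0.051404/1.027897 = 0.08226.
So the interval runs from 0.3927 to 0.5572.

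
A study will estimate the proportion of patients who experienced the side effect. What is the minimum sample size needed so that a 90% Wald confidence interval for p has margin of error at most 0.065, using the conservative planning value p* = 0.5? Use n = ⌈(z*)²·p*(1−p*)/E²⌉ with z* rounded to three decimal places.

z* = 1.645 at the 90% level.
p*(1−p*) = 0.2500.
Required n before rounding: 2.706025 × 0.2500 / 0.065² = 160.120.
Rounding up, n = 161.

n = 161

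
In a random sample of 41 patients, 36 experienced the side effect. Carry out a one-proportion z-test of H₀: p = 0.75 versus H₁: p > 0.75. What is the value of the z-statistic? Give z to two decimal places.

Sample proportion p̂ = 36/41 = 0.87805.
Null standard error: √(0.75·0.25/41) = √0.004573171 = 0.067625.
z = (0.87805 − 0.75)/0.067625 = 0.12805/0.067625 = 1.89.

z = 1.89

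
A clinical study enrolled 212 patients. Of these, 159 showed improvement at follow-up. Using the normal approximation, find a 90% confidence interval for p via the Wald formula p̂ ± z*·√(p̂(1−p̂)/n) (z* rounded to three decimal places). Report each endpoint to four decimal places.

(0.7011, 0.7989)

With x = 159 successes in n = 212, p̂ = 0.75000.
SE(p̂) = √(0.75000·0.25000/212) = 0.029739.
The 90% critical value is z* = 1.645.
Margin of error: 1.645 × 0.029739 = 0.04892.
Interval: 0.75000 ± 0.04892 → (0.7011, 0.7989).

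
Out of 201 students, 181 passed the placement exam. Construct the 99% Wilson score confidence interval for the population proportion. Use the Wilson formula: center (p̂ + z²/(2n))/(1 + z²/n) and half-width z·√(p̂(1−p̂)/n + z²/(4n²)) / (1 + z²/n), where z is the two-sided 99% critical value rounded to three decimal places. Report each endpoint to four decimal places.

(0.8327, 0.9427)

Here p̂ = 181/201 = 0.90050 and z = 2.576 (z² = 6.635776).
1 + z²/n = 1.033014.
Center = (0.90050 + 0.016507)/1.033014 = 0.88770.
Radicand: p̂(1−p̂)/n + z²/(4n²) = 0.000445780 + 0.000041062 = 0.000486842.
Half-width = 2.576·√0.000486842/1.033014 = 0.05502.
So the interval runs from 0.8327 to 0.9427.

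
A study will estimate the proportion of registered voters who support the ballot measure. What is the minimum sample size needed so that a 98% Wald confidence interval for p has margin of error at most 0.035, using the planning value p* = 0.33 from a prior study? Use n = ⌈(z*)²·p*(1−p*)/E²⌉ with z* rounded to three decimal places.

The 98% critical value is z* = 2.326.
p*(1−p*) = 0.2211.
(z*)²·p*(1−p*)/E² = 5.410276·0.2211/0.001225 = 976.500.
⌈976.500⌉ = 977.

n = 977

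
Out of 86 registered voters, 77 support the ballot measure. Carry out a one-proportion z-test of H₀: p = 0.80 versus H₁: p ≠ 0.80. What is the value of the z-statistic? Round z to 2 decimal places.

The sample proportion is 77/86 = 0.89535.
Under H₀, SE = √(p₀(1−p₀)/n) = √(0.80·0.20/86) = √0.001860465 = 0.043133.
Test statistic: z = 0.09535/0.043133 = 2.21.

z = 2.21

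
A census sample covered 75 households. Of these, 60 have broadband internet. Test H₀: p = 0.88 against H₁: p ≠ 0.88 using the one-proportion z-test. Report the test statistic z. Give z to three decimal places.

p̂ = 60/75 = 0.80000.
SE₀ = √(0.88·0.12/75) = 0.037523.
Test statistic: z = -0.08000/0.037523 = -2.132.

z = -2.132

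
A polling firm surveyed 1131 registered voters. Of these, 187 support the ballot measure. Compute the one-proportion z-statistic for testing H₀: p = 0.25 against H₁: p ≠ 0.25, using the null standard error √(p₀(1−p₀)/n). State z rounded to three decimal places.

Sample proportion p̂ = 187/1131 = 0.16534.
SE₀ = √(0.25·0.75/1131) = 0.012876.
Test statistic: z = -0.08466/0.012876 = -6.575.

z = -6.575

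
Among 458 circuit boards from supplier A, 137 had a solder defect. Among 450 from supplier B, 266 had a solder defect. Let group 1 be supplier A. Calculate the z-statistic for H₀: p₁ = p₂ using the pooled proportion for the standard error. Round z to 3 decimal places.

p̂₁ = 137/458 = 0.29913, p̂₂ = 266/450 = 0.59111.
Pooled p̂ = (137+266)/(458+450) = 403/908 = 0.44383.
SE = √[p̂(1−p̂)(1/n₁+1/n₂)] = √[0.44383·0.55617·(1/458+1/450)] ≈ 0.032977.
z = -0.29198/0.032977 = -8.854.

z = -8.854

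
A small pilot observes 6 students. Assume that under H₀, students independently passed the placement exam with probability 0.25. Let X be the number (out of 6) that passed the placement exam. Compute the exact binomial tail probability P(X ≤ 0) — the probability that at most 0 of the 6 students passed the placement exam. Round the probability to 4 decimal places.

X ~ Binomial(n=6, p=0.25).
P(X ≤ 0) = C(6,0)·0.25^0·0.75^6.
= 0.177979 = 0.1780.

P = 0.1780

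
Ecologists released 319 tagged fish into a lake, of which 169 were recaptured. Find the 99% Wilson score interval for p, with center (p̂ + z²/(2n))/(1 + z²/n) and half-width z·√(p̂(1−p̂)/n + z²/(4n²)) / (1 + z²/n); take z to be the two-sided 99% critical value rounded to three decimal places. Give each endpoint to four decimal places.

Here p̂ = 169/319 = 0.52978 and z = 2.576 (z² = 6.635776).
1 + z²/n = 1.020802.
Adjusted center: (0.52978 + z²/(2n))/1.020802 = 0.52917.
Radicand: p̂(1−p̂)/n + z²/(4n²) = 0.000780919 + 0.000016302 = 0.000797221.
Half-width = z·√(radicand)/denom = 2.576·0.028235/1.020802 = 0.07125.
CI: 0.52917 ± 0.07125 = (0.4579, 0.6004).

(0.4579, 0.6004)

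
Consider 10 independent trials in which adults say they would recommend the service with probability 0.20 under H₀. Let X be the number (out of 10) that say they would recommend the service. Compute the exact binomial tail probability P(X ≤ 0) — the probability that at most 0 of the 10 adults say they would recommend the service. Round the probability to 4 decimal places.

X is binomial with n = 10 and p = 0.20.
P(X ≤ 0) = C(10,0)·0.20^0·0.80^10.
= 0.107374 = 0.1074.

P = 0.1074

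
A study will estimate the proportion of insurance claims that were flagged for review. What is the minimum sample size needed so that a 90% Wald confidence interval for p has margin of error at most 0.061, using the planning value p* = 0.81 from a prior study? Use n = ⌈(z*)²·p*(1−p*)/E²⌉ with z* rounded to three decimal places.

n = 112

z* = 1.645 at the 90% level.
p*(1−p*) = 0.1539.
Required n before rounding: 2.706025 × 0.1539 / 0.061² = 111.921.
Rounding up, n = 112.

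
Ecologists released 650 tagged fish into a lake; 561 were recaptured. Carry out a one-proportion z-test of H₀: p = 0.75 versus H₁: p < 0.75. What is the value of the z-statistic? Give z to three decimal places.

z = 6.658

p̂ = 561/650 = 0.86308.
Null standard error: √(0.75·0.25/650) = √0.000288462 = 0.016984.
z = (p̂ − p₀)/SE = (0.86308 − 0.75)/0.016984 = 6.658.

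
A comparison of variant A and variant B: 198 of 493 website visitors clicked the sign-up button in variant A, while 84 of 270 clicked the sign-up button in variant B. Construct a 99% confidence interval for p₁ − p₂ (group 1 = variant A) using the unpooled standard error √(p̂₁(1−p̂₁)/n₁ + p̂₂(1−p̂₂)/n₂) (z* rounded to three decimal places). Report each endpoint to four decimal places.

(-0.0017, 0.1827)

p̂₁ = 198/493 = 0.40162, p̂₂ = 84/270 = 0.31111; p̂₁ − p̂₂ = 0.09051.
Unpooled SE = √(p̂₁(1−p̂₁)/n₁ + p̂₂(1−p̂₂)/n₂) = √(0.000487468 + 0.000793781) = 0.035795.
The 99% critical value is z* = 2.576. Margin = 2.576·0.035795 = 0.09221.
Interval: 0.09051 ± 0.09221 → (-0.0017, 0.1827).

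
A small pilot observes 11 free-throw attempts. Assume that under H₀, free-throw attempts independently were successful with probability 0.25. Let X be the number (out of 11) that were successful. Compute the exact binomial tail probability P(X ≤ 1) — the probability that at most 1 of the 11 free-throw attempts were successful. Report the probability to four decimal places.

P = 0.1971

X ~ Binomial(n=11, p=0.25).
P(X ≤ 1) = C(11,0)·0.25^0·0.75^11 + C(11,1)·0.25^1·0.75^10.
= 0.042235 + 0.154862 = 0.1971.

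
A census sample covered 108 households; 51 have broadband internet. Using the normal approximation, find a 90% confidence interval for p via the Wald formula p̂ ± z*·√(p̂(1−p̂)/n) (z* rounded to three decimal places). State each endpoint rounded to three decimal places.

The sample proportion is 51/108 = 0.47222.
SE = √(p̂(1−p̂)/n) = √(0.249228/108) = 0.048038.
z* = 1.645 at the 90% level.
Margin = 1.645·0.048038 = 0.07902.
So the interval runs from 0.393 to 0.551.

(0.393, 0.551)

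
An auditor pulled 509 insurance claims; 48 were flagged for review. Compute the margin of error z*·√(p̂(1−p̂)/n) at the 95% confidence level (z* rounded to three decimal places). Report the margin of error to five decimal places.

The sample proportion is 48/509 = 0.09430.
Standard error of p̂: √(0.085410/509) = √0.000167799 = 0.012954.
The 95% critical value is z* = 1.960.
So ME = 0.02539.

ME = 0.02539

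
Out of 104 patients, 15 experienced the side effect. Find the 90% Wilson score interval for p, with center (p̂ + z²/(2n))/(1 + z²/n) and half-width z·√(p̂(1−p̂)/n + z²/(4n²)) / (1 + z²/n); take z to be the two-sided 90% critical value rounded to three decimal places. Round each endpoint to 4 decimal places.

Here p̂ = 15/104 = 0.14423 and z = 1.645 (z² = 2.706025).
Denominator 1 + z²/n = 1 + 2.706025/104 = 1.026019.
Center = (0.14423 + 0.013010)/1.026019 = 0.15325.
Radicand: p̂(1−p̂)/n + z²/(4n²) = 0.001186810 + 0.000062547 = 0.001249357.
Half-width = z·√(radicand)/denom = 1.645·0.035346/1.026019 = 0.05667.
CI: 0.15325 ± 0.05667 = (0.0966, 0.2099).

(0.0966, 0.2099)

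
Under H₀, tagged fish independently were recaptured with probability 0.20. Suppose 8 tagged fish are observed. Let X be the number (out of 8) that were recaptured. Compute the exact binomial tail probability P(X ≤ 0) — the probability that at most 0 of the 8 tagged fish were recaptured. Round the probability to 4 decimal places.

X ~ Binomial(n=8, p=0.20).
P(X ≤ 0) = C(8,0)·0.20^0·0.80^8.
= 0.167772 = 0.1678.

P = 0.1678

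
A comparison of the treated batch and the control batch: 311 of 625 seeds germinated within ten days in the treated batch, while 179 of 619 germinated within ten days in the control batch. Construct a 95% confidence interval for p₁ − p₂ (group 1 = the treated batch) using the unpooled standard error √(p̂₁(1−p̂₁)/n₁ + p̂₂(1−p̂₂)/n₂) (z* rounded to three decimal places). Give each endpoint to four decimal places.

(0.1554, 0.2615)

p̂₁ = 311/625 = 0.49760, p̂₂ = 179/619 = 0.28918; p̂₁ − p̂₂ = 0.20842.
Unpooled SE = √(p̂₁(1−p̂₁)/n₁ + p̂₂(1−p̂₂)/n₂) = √(0.000399991 + 0.000332073) = 0.027057.
z* = 1.960 at the 95% level. Margin = 1.960·0.027057 = 0.05303.
CI: 0.20842 ± 0.05303 = (0.1554, 0.2615).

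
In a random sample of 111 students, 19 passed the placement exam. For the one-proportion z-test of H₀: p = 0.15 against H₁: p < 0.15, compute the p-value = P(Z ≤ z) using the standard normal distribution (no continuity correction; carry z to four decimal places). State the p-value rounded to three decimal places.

p-value = 0.734

The sample proportion is 19/111 = 0.17117.
SE₀ = √(0.15·0.85/111) = 0.033892.
Test statistic (full precision, shown to 4 dp): z = (19/111 − 0.15)/SE₀ ≈ 0.6247.
From the standard normal, P(Z ≤ z) = 0.734.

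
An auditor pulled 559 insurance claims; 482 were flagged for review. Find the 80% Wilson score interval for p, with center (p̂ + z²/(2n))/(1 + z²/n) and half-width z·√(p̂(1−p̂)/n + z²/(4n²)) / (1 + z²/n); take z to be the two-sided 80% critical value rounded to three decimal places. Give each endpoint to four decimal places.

p̂ = 482/559 = 0.86225; z = 1.282, so z² = 1.643524.
1 + z²/n = 1.002940.
Center = (0.86225 + 0.001470)/1.002940 = 0.86119.
Radicand: p̂(1−p̂)/n + z²/(4n²) = 0.000212472 + 0.000001315 = 0.000213787.
Half-width = z·√(radicand)/denom = 1.282·0.014621/1.002940 = 0.01869.
CI: 0.86119 ± 0.01869 = (0.8425, 0.8799).

(0.8425, 0.8799)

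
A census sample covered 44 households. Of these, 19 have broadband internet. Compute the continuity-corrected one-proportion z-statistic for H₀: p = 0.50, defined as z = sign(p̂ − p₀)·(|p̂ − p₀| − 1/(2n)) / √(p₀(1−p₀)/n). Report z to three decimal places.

p̂ = 19/44 = 0.43182. p̂ − p₀ = -0.068182.
Continuity correction 1/(2n) = 1/88 = 0.011364.
Corrected numerator: |-0.068182| − 0.011364 = 0.056818.
SE₀ = √(0.50·0.50/44) = 0.075378.
z = (−)0.056818/0.075378 = -0.754.

z = -0.754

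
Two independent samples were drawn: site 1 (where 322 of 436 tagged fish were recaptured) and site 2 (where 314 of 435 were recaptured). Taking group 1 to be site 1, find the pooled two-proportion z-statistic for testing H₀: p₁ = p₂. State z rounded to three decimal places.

Sample proportions: p̂₁ = 322/436 = 0.73853 and p̂₂ = 314/435 = 0.72184.
Pooling: p̂ = 636/871 = 0.73020.
Pooled SE = √[0.1970102·0.00459243] ≈ 0.030079.
z = (p̂₁ − p̂₂)/SE = (0.73853 − 0.72184)/0.030079 = 0.01669/0.030079 = 0.555.

z = 0.555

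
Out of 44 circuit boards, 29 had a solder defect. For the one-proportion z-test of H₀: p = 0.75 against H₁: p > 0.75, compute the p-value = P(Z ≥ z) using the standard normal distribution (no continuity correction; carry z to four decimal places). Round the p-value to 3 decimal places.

p-value = 0.918

The sample proportion is 29/44 = 0.65909.
Under H₀, SE = √(p₀(1−p₀)/n) = √(0.75·0.25/44) = √0.004261364 = 0.065279.
z = (p̂ − p₀)/SE = (29/44 − 0.75)/0.065279 ≈ -1.3926.
From the standard normal, P(Z ≥ z) = 0.918.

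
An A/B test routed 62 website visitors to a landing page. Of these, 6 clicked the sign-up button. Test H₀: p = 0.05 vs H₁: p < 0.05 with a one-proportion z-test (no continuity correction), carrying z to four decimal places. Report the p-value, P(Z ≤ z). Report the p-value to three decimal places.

Sample proportion p̂ = 6/62 = 0.09677.
SE₀ = √(0.05·0.95/62) = 0.027679.
Test statistic (full precision, shown to 4 dp): z = (6/62 − 0.05)/SE₀ ≈ 1.6899.
From the standard normal, P(Z ≤ z) = 0.954.

p-value = 0.954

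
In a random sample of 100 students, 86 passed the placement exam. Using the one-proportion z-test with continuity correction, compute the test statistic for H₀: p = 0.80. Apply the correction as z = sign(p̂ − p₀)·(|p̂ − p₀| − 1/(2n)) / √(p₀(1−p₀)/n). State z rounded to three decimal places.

The sample proportion is 86/100 = 0.86000. p̂ − p₀ = 0.060000.
1/(2n) = 0.005000.
Corrected numerator: |0.060000| − 0.005000 = 0.055000.
SE₀ = √(0.80·0.20/100) = 0.040000.
z = +0.055000/0.040000 = 1.375.

z = 1.375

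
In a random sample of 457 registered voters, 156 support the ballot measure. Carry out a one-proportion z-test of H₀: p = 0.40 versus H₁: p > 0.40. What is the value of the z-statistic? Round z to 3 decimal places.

Sample proportion p̂ = 156/457 = 0.34136.
Under H₀, SE = √(p₀(1−p₀)/n) = √(0.40·0.60/457) = √0.000525164 = 0.022916.
z = (p̂ − p₀)/SE = (0.34136 − 0.40)/0.022916 = -2.559.

z = -2.559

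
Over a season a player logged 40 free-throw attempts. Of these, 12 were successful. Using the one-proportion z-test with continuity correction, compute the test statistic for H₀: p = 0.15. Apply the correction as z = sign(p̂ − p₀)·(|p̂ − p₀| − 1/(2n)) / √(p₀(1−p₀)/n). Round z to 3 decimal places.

z = 2.435

With x = 12 successes in n = 40, p̂ = 0.30000. p̂ − p₀ = 0.150000.
Continuity correction 1/(2n) = 1/80 = 0.012500.
Corrected numerator: |0.150000| − 0.012500 = 0.137500.
SE₀ = √(0.15·0.85/40) = 0.056458.
z = +0.137500/0.056458 = 2.435.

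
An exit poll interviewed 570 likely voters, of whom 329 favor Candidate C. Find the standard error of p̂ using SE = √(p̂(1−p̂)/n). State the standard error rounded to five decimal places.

p̂ = 329/570 = 0.57719.
p̂(1−p̂) = 0.57719·0.42281 = 0.244042.
Dividing by n and taking the root: √0.000428144 = 0.02069.

SE = 0.02069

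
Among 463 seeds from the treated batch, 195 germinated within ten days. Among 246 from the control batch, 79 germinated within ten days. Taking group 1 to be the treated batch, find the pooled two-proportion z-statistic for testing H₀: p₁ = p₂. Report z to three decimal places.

p̂₁ = 195/463 = 0.42117, p̂₂ = 79/246 = 0.32114.
Pooling: p̂ = 274/709 = 0.38646.
SE = √[p̂(1−p̂)(1/n₁+1/n₂)] = √[0.38646·0.61354·(1/463+1/246)] ≈ 0.038418.
z = (p̂₁ − p̂₂)/SE = (0.42117 − 0.32114)/0.038418 = 0.10003/0.038418 = 2.604.

z = 2.604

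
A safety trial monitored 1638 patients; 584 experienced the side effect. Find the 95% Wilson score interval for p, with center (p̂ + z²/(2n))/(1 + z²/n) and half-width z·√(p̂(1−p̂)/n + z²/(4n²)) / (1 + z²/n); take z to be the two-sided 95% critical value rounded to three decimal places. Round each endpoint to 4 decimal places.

Here p̂ = 584/1638 = 0.35653 and z = 1.960 (z² = 3.841600).
1 + z²/n = 1.002345.
Center = (0.35653 + 0.001173)/1.002345 = 0.35687.
Radicand: p̂(1−p̂)/n + z²/(4n²) = 0.000140059 + 0.000000358 = 0.000140417.
Half-width = z·√(radicand)/denom = 1.960·0.011850/1.002345 = 0.02317.
Interval: 0.35687 ± 0.02317 → (0.3337, 0.3800).

(0.3337, 0.3800)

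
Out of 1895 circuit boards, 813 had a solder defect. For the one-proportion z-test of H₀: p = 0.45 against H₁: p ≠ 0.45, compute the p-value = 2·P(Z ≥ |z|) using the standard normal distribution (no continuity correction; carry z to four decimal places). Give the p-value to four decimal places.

Sample proportion p̂ = 813/1895 = 0.42902.
Under H₀, SE = √(p₀(1−p₀)/n) = √(0.45·0.55/1895) = √0.000130607 = 0.011428.
Test statistic (full precision, shown to 4 dp): z = (813/1895 − 0.45)/SE₀ ≈ -1.8355.
p-value = 2·P(Z ≥ |z|) with z = -1.8355 → 0.0664.

p-value = 0.0664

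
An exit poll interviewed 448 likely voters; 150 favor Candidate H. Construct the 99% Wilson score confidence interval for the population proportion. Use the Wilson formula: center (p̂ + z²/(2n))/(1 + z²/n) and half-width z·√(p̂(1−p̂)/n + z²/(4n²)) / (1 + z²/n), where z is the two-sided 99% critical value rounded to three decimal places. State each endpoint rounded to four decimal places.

(0.2802, 0.3943)

Here p̂ = 150/448 = 0.33482 and z = 2.576 (z² = 6.635776).
Denominator 1 + z²/n = 1 + 6.635776/448 = 1.014812.
Center = (0.33482 + 0.007406)/1.014812 = 0.33723.
Radicand: p̂(1−p̂)/n + z²/(4n²) = 0.000497134 + 0.000008266 = 0.000505400.
Half-width = 2.576·√0.000505400/1.014812 = 0.05707.
CI: 0.33723 ± 0.05707 = (0.2802, 0.3943).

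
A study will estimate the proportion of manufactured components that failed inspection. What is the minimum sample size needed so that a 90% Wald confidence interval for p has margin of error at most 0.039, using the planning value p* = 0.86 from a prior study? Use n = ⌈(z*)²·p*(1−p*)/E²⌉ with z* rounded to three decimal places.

z* = 1.645 at the 90% level.
p*(1−p*) = 0.1204.
(z*)²·p*(1−p*)/E² = 2.706025·0.1204/0.001521 = 214.205.
⌈214.205⌉ = 215.

n = 215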